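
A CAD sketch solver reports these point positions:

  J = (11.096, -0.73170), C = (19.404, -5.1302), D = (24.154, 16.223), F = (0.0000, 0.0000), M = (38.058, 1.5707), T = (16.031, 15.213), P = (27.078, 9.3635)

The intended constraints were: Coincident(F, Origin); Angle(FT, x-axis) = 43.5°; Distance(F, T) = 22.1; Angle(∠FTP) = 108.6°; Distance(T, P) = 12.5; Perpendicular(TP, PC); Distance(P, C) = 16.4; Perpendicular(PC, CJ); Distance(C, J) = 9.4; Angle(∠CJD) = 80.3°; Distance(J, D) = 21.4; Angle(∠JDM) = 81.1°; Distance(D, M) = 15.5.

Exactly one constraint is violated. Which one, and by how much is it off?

Distance(D, M) = 15.5 — off by 4.70.

F = (0.00, 0.00) ✓; FT at 43.50° ✓; |FT| = 22.10 ✓; ∠FTP = 108.6° ✓; |TP| = 12.50 ✓; ∠(TP, PC) = 90.00° ✓; |PC| = 16.40 ✓; ∠(PC, CJ) = 90.00° ✓; |CJ| = 9.401 ✓; ∠CJD = 80.30° ✓; |JD| = 21.40 ✓; ∠JDM = 81.10° ✓; |DM| = 20.20 ✗.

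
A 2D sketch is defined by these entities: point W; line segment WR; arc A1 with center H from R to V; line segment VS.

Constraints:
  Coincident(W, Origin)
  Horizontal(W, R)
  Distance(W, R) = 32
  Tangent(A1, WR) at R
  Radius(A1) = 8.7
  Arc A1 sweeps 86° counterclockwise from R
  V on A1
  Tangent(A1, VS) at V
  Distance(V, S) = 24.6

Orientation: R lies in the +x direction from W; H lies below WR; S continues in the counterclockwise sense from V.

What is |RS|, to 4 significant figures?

34.25

W is at the origin; WR is horizontal with |WR| = 32.0 and R on the +x side, so R = (32.00, 0.000). Tangency of A1 to WR means the radius HR is perpendicular to WR, so H = R + (0, -8.7) = (32.00, -8.700). On A1, R sits at bearing 90° from H; an 86° counterclockwise sweep puts V at bearing 176°, so V = H + 8.7·(cos 176°, sin 176°) = (23.32, -8.093). The tangent condition forces HV to be normal to VS, so VS runs along (−sin 176°, cos 176°); with |VS| = 24.6, S = (21.61, -32.63). Then |RS| = |S − R| = 34.25.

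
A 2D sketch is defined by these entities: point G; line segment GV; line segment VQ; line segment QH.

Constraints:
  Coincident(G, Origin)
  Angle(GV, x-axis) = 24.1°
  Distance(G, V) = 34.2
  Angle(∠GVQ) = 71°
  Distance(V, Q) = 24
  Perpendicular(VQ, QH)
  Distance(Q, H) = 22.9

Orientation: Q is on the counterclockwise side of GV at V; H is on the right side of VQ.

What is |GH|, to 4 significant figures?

56.72

G is at the origin; GV runs at 24.1° with length 34.2, so V = 34.2·(cos 24.1°, sin 24.1°) = (31.22, 13.96). ∠GVQ = 71.0°, so VQ runs at 24.1° + (180° − 71.0°) = 133.1° from the x-axis; with |VQ| = 24.0, Q = V + 24.0·(cos 133.1°, sin 133.1°) = (14.82, 31.49). The perpendicularity gives QH at right angles to VQ; with |QH| = 22.9 on the right of VQ, H = Q + 22.9·(0.7302, 0.6833) = (31.54, 47.14). Then |GH| = |H − G| = 56.72.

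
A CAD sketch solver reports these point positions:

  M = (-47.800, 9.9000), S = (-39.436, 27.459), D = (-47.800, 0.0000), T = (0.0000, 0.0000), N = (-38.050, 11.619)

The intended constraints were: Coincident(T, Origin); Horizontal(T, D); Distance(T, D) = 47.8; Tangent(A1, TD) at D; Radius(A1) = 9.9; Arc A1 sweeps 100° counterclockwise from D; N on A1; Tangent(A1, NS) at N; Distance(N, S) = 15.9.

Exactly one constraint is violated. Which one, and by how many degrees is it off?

Tangent(A1, NS) at N — off by 5.00°.

T = (0.00, 0.00) ✓; T.y = 0.00, D.y = 0.00 ✓; |TD| = 47.80 ✓; ∠(MD, DT) = 90.00° ✓; |MD| = 9.900 ✓; bearing(M→N) − bearing(M→D) = 100.0° ✓; |MN| = 9.900 ✓; ∠(MN, NS) = 95.00° ✗; |NS| = 15.90 ✓.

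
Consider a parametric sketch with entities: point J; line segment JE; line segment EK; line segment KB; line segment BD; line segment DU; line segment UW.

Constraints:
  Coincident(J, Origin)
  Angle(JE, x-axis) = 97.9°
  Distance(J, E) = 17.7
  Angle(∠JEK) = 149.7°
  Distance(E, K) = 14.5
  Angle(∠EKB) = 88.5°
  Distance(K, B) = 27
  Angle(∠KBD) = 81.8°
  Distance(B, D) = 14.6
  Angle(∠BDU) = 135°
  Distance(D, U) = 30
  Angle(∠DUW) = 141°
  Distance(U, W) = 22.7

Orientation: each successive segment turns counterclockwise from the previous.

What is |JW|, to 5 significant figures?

31.558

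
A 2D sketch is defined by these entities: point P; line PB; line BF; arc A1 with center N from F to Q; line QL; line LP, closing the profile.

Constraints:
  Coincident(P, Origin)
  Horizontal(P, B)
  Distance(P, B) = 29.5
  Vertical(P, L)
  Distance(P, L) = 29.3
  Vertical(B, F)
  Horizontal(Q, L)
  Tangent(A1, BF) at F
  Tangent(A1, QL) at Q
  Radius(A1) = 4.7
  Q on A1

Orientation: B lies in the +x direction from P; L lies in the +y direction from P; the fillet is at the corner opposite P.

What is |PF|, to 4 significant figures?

38.41

P is at the origin; PB is horizontal with |PB| = 29.5 and B on the +x side, so B = (29.50, 0.000). P and L share the same x with |PL| = 29.3 and L on the +y side, so L = (0.000, 29.30). The virtual corner opposite P is at (29.50, 29.30). Since A1 is tangent to BF there, NF ⟂ BF and the tangent condition forces NQ to be normal to QL, with radius 4.7, so the center N sits 4.7 in from both sides at N = (24.80, 24.60). That places the tangent points at F = (29.50, 24.60) on BF and Q = (24.80, 29.30) on QL. Then |PF| = |F − P| = 38.41.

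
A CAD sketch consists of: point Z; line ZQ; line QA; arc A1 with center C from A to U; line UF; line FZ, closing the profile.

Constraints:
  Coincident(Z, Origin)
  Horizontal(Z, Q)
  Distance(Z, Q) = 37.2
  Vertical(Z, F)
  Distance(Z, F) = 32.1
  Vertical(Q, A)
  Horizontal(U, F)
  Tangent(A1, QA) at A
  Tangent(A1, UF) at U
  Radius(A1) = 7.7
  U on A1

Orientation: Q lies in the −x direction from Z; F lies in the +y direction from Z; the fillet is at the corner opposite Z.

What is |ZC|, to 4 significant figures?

38.28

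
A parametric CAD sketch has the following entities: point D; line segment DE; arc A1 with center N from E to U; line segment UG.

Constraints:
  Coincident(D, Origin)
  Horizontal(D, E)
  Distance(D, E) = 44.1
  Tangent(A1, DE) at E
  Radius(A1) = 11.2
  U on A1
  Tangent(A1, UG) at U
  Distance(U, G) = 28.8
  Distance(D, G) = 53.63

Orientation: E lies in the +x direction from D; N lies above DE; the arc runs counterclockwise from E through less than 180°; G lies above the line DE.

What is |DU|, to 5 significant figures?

55.899

D is at the origin; D and E share the same y with |DE| = 44.1 and E on the +x side, so E = (44.100, 0.0000). Tangency of A1 to DE means the radius NE is perpendicular to DE, so N = E + (0, 11.2) = (44.100, 11.200). Since NU ⟂ UG (tangency), |NG| = √(11.2² + 28.8²) = 30.901 regardless of where U sits on A1. So G lies on both circle(D, 53.63) and circle(N, 30.901); the above-DE intersection is G = (34.918, 40.705). U is the foot of the tangent from G: U = (52.861, 18.178).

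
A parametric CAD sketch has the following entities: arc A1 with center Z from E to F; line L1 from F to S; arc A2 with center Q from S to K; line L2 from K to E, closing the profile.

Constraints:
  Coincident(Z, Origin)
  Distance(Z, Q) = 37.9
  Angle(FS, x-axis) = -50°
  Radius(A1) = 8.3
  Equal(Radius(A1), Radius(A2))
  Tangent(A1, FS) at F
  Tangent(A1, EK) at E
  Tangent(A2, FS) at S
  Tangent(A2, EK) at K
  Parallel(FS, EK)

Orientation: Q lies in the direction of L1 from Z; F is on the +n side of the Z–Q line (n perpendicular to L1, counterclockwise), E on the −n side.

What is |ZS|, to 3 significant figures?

38.8

The slot axis is L1's direction at -50.0°, so u = (cos -50.0°, sin -50.0°) = (0.643, -0.766) and n = (−sin -50.0°, cos -50.0°) = (0.766, 0.643). Z is at the origin and Q lies 37.9 along u from Z, so Q = 37.9·u = (24.4, -29.0). Tangency of A1 to both parallel lines with radius 8.3 puts F and E at Z ± 8.3·n: F = (6.36, 5.34), E = (-6.36, -5.34). Equal radii place S and K the same way about Q: S = Q + 8.3·n = (30.7, -23.7), K = Q − 8.3·n = (18.0, -34.4). Then |ZS| = |S − Z| = 38.8.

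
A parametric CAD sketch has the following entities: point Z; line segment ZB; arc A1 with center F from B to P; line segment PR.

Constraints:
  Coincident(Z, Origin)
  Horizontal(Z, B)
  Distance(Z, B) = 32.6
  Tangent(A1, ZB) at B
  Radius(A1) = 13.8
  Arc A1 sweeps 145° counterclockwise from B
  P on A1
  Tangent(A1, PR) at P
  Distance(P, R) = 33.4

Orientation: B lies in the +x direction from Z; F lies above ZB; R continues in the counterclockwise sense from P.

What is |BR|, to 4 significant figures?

48.34

Z is at the origin; Z and B share the same y with |ZB| = 32.6 and B on the +x side, so B = (32.60, 0.000). The tangent condition forces FB to be normal to ZB, so F = B + (0, 13.8) = (32.60, 13.80). On A1, B sits at bearing -90° from F; a 145° counterclockwise sweep puts P at bearing 55°, so P = F + 13.8·(cos 55°, sin 55°) = (40.52, 25.10). Since A1 is tangent to PR there, FP ⟂ PR, so PR runs along (−sin 55°, cos 55°); with |PR| = 33.4, R = (13.16, 44.26). Then |BR| = |R − B| = 48.34.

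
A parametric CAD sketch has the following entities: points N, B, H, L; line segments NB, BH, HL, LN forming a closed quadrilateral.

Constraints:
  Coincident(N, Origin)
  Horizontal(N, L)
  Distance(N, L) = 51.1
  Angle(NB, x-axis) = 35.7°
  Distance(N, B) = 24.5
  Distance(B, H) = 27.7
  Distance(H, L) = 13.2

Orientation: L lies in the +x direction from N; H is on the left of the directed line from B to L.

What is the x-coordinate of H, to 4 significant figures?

47.55

N is at the origin; NL is horizontal with |NL| = 51.1 and L in +x, so L = (51.1, 0). NB runs at 35.7° with |NB| = 24.5, so B = (19.90, 14.30). H is determined by |BH| = 27.7 and |HL| = 13.2 together: it lies at the intersection of circle(B, 27.7) and circle(L, 13.2). With |BL| = 34.32, the foot of the radical line on BL is 25.80 from B and the perpendicular offset is √(27.7² − 25.80²) = 10.08. Taking the left-of-BL solution: H = (47.55, 12.71).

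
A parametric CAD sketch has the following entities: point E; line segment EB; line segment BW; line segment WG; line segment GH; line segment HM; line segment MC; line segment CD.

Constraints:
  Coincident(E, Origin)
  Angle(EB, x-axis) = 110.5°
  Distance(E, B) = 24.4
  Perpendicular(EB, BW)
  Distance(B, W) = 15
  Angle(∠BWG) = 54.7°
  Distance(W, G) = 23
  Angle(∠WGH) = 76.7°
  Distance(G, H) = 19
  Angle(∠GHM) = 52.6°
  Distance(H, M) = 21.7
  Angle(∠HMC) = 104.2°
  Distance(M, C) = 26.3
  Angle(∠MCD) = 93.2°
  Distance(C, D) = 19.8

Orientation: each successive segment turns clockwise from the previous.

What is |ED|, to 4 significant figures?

10.83

∠HMC = 104.2° gives MC at -51.30° from the x-axis; with |MC| = 26.3, C = (19.06, 3.294). ∠MCD = 93.2° gives CD at -138.1° from the x-axis; with |CD| = 19.8, D = (4.322, -9.929). Then |ED| = |D − E| = 10.83.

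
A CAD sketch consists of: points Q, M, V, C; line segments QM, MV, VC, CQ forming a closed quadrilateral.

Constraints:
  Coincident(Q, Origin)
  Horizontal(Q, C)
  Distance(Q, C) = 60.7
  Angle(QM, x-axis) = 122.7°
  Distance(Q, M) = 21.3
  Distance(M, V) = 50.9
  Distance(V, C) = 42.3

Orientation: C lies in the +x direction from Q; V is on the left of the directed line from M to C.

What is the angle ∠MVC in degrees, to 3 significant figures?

106°

Checks: |MV| = 50.90 ✓; |VC| = 42.30 ✓.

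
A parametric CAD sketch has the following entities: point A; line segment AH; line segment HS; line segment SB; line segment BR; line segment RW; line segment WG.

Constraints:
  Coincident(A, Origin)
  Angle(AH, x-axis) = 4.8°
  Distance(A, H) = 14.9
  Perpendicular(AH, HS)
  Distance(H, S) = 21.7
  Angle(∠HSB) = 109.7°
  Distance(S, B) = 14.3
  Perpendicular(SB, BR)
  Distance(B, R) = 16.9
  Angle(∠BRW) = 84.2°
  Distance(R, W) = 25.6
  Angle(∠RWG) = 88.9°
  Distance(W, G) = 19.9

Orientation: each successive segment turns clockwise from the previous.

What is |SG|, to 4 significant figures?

10.33

A is at the origin; AH runs at 4.8° with length 14.9, so H = (14.85, 1.247). The perpendicularity gives HS at right angles to AH, so HS runs at -85.20°; with |HS| = 21.7, S = (16.66, -20.38). ∠HSB = 109.7° gives SB at -155.5° from the x-axis; with |SB| = 14.3, B = (3.651, -26.31). SB is perpendicular to BR, so BR runs at 114.5°; with |BR| = 16.9, R = (-3.357, -10.93). ∠BRW = 84.2° gives RW at 18.70° from the x-axis; with |RW| = 25.6, W = (20.89, -2.721). ∠RWG = 88.9° gives WG at -72.40° from the x-axis; with |WG| = 19.9, G = (26.91, -21.69). Then |SG| = |G − S| = 10.33.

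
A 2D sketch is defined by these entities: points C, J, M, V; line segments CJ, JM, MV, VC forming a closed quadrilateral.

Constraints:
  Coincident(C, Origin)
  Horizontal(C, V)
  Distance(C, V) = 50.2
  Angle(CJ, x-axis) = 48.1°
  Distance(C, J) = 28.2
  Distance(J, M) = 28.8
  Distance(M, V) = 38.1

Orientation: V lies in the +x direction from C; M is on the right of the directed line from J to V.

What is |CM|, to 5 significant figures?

14.653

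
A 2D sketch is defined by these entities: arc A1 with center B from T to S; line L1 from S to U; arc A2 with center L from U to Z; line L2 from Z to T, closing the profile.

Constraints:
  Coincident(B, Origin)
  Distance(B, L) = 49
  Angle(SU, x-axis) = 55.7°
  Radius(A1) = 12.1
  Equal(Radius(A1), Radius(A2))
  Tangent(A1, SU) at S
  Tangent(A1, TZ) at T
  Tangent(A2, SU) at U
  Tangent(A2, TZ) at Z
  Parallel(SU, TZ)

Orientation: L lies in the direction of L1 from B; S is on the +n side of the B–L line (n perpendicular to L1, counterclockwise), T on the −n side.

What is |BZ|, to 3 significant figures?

50.5

The slot axis is L1's direction at 55.7°, so u = (cos 55.7°, sin 55.7°) = (0.564, 0.826) and n = (−sin 55.7°, cos 55.7°) = (-0.826, 0.564). B is at the origin and L lies 49.0 along u from B, so L = 49.0·u = (27.6, 40.5). Tangency of A1 to both parallel lines with radius 12.1 puts S and T at B ± 12.1·n: S = (-10.0, 6.82), T = (10.0, -6.82). Equal radii place U and Z the same way about L: U = L + 12.1·n = (17.6, 47.3), Z = L − 12.1·n = (37.6, 33.7). Then |BZ| = |Z − B| = 50.5.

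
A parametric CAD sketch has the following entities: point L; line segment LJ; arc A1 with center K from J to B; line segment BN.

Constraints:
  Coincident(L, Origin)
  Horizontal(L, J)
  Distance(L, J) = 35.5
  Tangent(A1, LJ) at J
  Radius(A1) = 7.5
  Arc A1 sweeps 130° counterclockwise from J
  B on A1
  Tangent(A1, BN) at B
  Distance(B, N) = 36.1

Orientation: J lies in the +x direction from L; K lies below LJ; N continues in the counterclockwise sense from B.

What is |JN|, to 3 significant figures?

43.6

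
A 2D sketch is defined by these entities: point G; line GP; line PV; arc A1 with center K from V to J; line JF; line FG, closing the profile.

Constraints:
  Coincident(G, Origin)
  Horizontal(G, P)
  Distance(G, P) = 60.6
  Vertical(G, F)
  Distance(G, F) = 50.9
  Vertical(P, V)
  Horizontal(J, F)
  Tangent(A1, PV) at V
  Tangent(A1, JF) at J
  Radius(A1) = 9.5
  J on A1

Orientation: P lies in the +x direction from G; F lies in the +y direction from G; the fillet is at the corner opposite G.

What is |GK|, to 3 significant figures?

65.8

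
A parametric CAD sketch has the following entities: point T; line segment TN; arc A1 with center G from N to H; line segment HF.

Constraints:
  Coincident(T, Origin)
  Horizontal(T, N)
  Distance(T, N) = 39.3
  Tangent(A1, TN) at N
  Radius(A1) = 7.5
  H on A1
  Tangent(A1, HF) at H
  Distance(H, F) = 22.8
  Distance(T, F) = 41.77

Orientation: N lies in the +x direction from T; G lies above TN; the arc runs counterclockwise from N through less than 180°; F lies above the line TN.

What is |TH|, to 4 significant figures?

46.59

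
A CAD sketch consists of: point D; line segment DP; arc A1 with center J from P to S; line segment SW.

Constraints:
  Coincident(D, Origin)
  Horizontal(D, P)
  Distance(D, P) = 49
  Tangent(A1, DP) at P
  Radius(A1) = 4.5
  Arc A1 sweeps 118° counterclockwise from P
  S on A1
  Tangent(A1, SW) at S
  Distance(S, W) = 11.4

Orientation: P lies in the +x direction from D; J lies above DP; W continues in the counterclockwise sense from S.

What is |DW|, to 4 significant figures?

50.46

D is at the origin; DP is horizontal with |DP| = 49.0 and P on the +x side, so P = (49.00, 0.000). A1 meets DP tangentially, so JP is at right angles to DP, so J = P + (0, 4.5) = (49.00, 4.500). On A1, P sits at bearing -90° from J; a 118° counterclockwise sweep puts S at bearing 28°, so S = J + 4.5·(cos 28°, sin 28°) = (52.97, 6.613). Tangency of A1 to SW means the radius JS is perpendicular to SW, so SW runs along (−sin 28°, cos 28°); with |SW| = 11.4, W = (47.62, 16.68). Then |DW| = |W − D| = 50.46.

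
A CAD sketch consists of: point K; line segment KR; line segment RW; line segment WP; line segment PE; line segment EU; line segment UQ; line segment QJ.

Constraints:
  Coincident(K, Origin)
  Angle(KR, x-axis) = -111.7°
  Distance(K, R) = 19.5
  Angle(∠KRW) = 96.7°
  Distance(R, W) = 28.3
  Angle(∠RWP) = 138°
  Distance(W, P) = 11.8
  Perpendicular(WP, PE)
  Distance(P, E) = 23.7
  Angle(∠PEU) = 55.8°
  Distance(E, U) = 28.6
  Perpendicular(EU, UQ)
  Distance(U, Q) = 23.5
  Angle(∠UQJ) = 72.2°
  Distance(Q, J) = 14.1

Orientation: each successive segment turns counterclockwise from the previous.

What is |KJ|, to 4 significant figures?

40.69

K is at the origin; KR runs at -111.7° with length 19.5, so R = (-7.210, -18.12). ∠KRW = 96.7° gives RW at -28.40° from the x-axis; with |RW| = 28.3, W = (17.68, -31.58). ∠RWP = 138.0° gives WP at 13.60° from the x-axis; with |WP| = 11.8, P = (29.15, -28.80). WP ⟂ PE, so PE runs at 103.6°; with |PE| = 23.7, E = (23.58, -5.768). ∠PEU = 55.8° gives EU at -132.2° from the x-axis; with |EU| = 28.6, U = (4.369, -26.96). The perpendicularity gives UQ at right angles to EU, so UQ runs at -42.20°; with |UQ| = 23.5, Q = (21.78, -42.74). ∠UQJ = 72.2° gives QJ at 65.60° from the x-axis; with |QJ| = 14.1, J = (27.60, -29.90). Then |KJ| = |J − K| = 40.69.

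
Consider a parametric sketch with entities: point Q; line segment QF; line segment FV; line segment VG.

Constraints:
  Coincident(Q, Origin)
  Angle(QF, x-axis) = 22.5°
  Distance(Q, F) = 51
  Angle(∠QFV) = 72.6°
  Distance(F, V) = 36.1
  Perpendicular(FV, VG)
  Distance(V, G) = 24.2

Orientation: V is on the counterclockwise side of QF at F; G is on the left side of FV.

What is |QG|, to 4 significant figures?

32.14

Q is at the origin; QF runs at 22.5° with length 51.0, so F = 51.0·(cos 22.5°, sin 22.5°) = (47.12, 19.52). ∠QFV = 72.6°, so FV runs at 22.5° + (180° − 72.6°) = 129.9° from the x-axis; with |FV| = 36.1, V = F + 36.1·(cos 129.9°, sin 129.9°) = (23.96, 47.21). FV is perpendicular to VG; with |VG| = 24.2 on the left of FV, G = V + 24.2·(-0.7672, -0.6414) = (5.396, 31.69). Then |QG| = |G − Q| = 32.14.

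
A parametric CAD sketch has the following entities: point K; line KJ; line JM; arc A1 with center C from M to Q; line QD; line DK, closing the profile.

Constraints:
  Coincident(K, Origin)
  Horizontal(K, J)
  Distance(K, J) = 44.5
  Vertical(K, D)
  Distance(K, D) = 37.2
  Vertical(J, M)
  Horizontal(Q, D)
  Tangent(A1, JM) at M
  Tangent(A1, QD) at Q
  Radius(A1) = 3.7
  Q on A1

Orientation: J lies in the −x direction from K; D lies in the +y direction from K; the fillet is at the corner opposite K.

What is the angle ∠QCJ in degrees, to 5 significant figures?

173.70°

K is at the origin; KJ is horizontal with |KJ| = 44.5 and J on the −x side, so J = (-44.500, 0.0000). KD is vertical with |KD| = 37.2 and D on the +y side, so D = (0.0000, 37.200). The virtual corner opposite K is at (-44.500, 37.200). A1 meets JM tangentially, so CM is at right angles to JM and the tangent condition forces CQ to be normal to QD, with radius 3.7, so the center C sits 3.7 in from both sides at C = (-40.800, 33.500). That places the tangent points at M = (-44.500, 33.500) on JM and Q = (-40.800, 37.200) on QD. Then cos ∠QCJ = CQ·CJ / (|CQ||CJ|), giving 173.70°.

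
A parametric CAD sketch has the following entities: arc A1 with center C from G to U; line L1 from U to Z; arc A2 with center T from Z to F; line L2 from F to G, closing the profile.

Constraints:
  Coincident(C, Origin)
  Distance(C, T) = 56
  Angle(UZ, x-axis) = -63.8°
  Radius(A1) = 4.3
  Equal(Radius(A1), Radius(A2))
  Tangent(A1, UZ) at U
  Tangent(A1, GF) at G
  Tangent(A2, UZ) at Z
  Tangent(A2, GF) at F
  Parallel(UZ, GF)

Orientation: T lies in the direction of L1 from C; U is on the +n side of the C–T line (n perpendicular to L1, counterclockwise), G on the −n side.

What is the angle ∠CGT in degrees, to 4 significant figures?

85.61°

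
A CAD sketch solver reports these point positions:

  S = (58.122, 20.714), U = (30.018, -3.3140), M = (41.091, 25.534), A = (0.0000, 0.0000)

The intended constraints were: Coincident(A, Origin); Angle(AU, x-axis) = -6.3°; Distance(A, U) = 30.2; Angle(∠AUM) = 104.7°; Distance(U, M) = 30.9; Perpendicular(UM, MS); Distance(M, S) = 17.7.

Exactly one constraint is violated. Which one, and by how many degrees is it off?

Perpendicular(UM, MS) — off by 5.20°.

A = (0.00, 0.00) ✓; AU at -6.300° ✓; |AU| = 30.20 ✓; ∠AUM = 104.7° ✓; |UM| = 30.90 ✓; ∠(UM, MS) = 84.80° ✗; |MS| = 17.70 ✓.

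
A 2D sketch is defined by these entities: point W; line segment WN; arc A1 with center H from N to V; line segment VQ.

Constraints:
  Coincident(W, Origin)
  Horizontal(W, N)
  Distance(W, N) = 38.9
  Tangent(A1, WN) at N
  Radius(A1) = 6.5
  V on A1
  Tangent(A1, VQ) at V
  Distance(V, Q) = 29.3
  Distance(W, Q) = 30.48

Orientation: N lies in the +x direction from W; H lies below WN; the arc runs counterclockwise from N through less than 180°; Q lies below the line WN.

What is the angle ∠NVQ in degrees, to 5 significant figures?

153.58°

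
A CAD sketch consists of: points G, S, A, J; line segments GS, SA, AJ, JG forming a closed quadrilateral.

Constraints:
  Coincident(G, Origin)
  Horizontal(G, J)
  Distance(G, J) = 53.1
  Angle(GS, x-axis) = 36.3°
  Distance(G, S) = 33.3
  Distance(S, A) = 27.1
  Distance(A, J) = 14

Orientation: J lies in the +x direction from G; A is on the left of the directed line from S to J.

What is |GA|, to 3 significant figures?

55.1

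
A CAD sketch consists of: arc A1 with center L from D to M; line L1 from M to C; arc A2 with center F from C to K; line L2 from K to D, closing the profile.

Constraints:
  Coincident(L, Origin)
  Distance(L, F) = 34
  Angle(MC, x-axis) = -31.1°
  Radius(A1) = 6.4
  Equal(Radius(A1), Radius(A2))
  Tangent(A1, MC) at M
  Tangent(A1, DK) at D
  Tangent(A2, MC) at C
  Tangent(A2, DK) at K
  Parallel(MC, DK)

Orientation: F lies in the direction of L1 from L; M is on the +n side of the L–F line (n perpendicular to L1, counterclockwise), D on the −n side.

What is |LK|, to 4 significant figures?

34.60

Tangency of A1 to both parallel lines with radius 6.4 puts M and D at L ± 6.4·n: M = (3.306, 5.480), D = (-3.306, -5.480). Equal radii place C and K the same way about F: C = F + 6.4·n = (32.42, -12.08), K = F − 6.4·n = (25.81, -23.04). Then |LK| = |K − L| = 34.60.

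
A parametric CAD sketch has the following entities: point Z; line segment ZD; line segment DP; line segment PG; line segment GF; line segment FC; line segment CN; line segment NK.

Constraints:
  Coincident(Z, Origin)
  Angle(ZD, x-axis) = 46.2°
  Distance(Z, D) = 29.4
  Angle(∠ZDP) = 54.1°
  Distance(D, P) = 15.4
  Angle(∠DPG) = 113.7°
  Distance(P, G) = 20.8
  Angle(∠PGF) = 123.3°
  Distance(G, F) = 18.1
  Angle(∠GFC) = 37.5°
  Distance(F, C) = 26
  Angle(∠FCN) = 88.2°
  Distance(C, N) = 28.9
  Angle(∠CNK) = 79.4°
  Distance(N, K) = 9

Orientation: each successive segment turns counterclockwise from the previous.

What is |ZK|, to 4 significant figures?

23.63

∠FCN = 88.2° gives CN at 169.4° from the x-axis; with |CN| = 28.9, N = (-20.95, 19.94). ∠CNK = 79.4° gives NK at -90.00° from the x-axis; with |NK| = 9.0, K = (-20.95, 10.94). Then |ZK| = |K − Z| = 23.63.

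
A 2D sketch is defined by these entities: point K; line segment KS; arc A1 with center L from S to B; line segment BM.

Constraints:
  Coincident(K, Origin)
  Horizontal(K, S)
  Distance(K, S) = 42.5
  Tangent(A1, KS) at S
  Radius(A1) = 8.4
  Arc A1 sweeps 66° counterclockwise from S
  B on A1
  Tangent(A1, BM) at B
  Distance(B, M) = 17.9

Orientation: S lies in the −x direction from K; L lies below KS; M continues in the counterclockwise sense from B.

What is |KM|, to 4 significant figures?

61.29

K is at the origin; KS is horizontal with |KS| = 42.5 and S on the −x side, so S = (-42.50, 0.000). The tangent condition forces LS to be normal to KS, so L = S + (0, -8.4) = (-42.50, -8.400). On A1, S sits at bearing 90° from L; a 66° counterclockwise sweep puts B at bearing 156°, so B = L + 8.4·(cos 156°, sin 156°) = (-50.17, -4.983). Since A1 is tangent to BM there, LB ⟂ BM, so BM runs along (−sin 156°, cos 156°); with |BM| = 17.9, M = (-57.45, -21.34). Then |KM| = |M − K| = 61.29.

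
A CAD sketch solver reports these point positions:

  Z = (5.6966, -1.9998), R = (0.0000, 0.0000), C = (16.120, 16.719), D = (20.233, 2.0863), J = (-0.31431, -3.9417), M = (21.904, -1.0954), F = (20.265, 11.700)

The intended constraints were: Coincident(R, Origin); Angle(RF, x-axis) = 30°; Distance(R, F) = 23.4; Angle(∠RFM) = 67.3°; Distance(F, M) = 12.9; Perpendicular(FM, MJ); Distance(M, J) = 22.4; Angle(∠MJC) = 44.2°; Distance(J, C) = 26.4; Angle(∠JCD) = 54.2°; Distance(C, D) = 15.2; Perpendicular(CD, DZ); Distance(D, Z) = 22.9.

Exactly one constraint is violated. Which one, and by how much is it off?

Distance(D, Z) = 22.9 — off by 7.80.

R = (0.00, 0.00) ✓; RF at 30.00° ✓; |RF| = 23.40 ✓; ∠RFM = 67.30° ✓; |FM| = 12.90 ✓; ∠(FM, MJ) = 90.00° ✓; |MJ| = 22.40 ✓; ∠MJC = 44.20° ✓; |JC| = 26.40 ✓; ∠JCD = 54.20° ✓; |CD| = 15.20 ✓; ∠(CD, DZ) = 90.00° ✓; |DZ| = 15.10 ✗.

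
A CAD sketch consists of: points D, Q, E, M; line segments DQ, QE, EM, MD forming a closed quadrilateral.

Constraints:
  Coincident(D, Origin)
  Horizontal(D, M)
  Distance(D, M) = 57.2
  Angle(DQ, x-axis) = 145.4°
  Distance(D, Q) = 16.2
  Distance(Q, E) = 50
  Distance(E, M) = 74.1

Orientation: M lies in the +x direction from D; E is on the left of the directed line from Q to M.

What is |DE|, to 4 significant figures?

55.24

Checks: |QE| = 50.00 ✓; |EM| = 74.10 ✓.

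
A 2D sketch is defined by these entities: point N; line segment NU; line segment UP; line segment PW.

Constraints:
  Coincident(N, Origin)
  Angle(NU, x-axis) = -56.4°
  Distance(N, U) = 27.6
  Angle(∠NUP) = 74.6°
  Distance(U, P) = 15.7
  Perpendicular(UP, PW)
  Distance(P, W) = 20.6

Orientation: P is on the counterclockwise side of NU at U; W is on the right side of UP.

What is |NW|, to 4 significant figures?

47.95

N is at the origin; NU runs at -56.4° with length 27.6, so U = 27.6·(cos -56.4°, sin -56.4°) = (15.27, -22.99). ∠NUP = 74.6°, so UP runs at -56.4° + (180° − 74.6°) = 49.00° from the x-axis; with |UP| = 15.7, P = U + 15.7·(cos 49.00°, sin 49.00°) = (25.57, -11.14). UP ⟂ PW; with |PW| = 20.6 on the right of UP, W = P + 20.6·(0.7547, -0.6561) = (41.12, -24.65). Then |NW| = |W − N| = 47.95.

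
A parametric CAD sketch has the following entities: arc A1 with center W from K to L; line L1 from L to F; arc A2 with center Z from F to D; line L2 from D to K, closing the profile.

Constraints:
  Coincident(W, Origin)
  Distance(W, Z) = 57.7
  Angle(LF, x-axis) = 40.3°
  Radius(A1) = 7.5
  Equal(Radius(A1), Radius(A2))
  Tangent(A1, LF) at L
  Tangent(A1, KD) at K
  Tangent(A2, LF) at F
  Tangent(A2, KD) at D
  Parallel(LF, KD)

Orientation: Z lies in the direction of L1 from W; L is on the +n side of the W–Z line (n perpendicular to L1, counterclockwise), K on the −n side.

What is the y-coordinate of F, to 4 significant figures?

43.04

The slot axis is L1's direction at 40.3°, so u = (cos 40.3°, sin 40.3°) = (0.7627, 0.6468) and n = (−sin 40.3°, cos 40.3°) = (-0.6468, 0.7627). W is at the origin and Z lies 57.7 along u from W, so Z = 57.7·u = (44.01, 37.32). Tangency of A1 to both parallel lines with radius 7.5 puts L and K at W ± 7.5·n: L = (-4.851, 5.720), K = (4.851, -5.720). Equal radii place F and D the same way about Z: F = Z + 7.5·n = (39.16, 43.04), D = Z − 7.5·n = (48.86, 31.60). So F.y = 43.04.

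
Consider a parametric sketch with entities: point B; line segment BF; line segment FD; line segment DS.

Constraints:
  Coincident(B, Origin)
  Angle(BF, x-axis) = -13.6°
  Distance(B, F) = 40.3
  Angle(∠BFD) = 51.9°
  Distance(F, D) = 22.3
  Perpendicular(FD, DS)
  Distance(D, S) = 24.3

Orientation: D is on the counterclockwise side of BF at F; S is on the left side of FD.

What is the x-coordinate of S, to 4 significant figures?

7.810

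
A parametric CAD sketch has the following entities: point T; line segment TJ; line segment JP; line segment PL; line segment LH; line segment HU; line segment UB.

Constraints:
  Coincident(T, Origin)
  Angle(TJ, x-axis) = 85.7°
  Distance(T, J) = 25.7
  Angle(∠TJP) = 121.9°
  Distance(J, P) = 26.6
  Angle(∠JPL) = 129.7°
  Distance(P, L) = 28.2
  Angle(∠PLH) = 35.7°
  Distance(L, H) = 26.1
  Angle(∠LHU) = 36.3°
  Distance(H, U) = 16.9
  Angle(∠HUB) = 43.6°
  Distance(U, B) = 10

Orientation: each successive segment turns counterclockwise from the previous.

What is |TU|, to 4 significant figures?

50.33

T is at the origin; TJ runs at 85.7° with length 25.7, so J = (1.927, 25.63). ∠TJP = 121.9° gives JP at 143.8° from the x-axis; with |JP| = 26.6, P = (-19.54, 41.34). ∠JPL = 129.7° gives PL at -165.9° from the x-axis; with |PL| = 28.2, L = (-46.89, 34.47). ∠PLH = 35.7° gives LH at -21.60° from the x-axis; with |LH| = 26.1, H = (-22.62, 24.86). ∠LHU = 36.3° gives HU at 122.1° from the x-axis; with |HU| = 16.9, U = (-31.60, 39.18). Then |TU| = |U − T| = 50.33.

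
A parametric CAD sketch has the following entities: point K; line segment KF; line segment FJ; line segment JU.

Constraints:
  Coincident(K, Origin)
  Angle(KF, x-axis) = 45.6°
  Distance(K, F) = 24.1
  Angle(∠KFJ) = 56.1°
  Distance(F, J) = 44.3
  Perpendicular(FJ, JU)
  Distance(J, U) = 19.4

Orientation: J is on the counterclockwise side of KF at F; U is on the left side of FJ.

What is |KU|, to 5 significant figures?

30.864

K is at the origin; KF runs at 45.6° with length 24.1, so F = 24.1·(cos 45.6°, sin 45.6°) = (16.862, 17.219). ∠KFJ = 56.1°, so FJ runs at 45.6° + (180° − 56.1°) = 169.50° from the x-axis; with |FJ| = 44.3, J = F + 44.3·(cos 169.50°, sin 169.50°) = (-26.696, 25.292). FJ ⟂ JU; with |JU| = 19.4 on the left of FJ, U = J + 19.4·(-0.18224, -0.98325) = (-30.232, 6.2167). Then |KU| = |U − K| = 30.864.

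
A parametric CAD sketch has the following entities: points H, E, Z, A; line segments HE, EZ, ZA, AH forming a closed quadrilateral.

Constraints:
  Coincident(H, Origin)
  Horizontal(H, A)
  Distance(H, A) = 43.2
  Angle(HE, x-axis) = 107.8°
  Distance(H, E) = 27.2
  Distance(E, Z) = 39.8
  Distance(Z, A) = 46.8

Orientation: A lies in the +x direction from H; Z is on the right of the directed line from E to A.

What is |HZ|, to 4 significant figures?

13.44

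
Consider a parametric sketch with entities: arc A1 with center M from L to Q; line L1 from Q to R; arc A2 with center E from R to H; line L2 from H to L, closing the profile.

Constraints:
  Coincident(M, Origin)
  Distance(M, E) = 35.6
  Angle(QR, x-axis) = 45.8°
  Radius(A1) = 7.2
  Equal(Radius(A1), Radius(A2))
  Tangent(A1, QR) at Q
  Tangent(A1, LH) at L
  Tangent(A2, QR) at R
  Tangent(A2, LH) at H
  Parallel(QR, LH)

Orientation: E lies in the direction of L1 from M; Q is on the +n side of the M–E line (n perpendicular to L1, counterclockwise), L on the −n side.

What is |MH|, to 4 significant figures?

36.32

The slot axis is L1's direction at 45.8°, so u = (cos 45.8°, sin 45.8°) = (0.6972, 0.7169) and n = (−sin 45.8°, cos 45.8°) = (-0.7169, 0.6972). M is at the origin and E lies 35.6 along u from M, so E = 35.6·u = (24.82, 25.52). Tangency of A1 to both parallel lines with radius 7.2 puts Q and L at M ± 7.2·n: Q = (-5.162, 5.020), L = (5.162, -5.020). Equal radii place R and H the same way about E: R = E + 7.2·n = (19.66, 30.54), H = E − 7.2·n = (29.98, 20.50). Then |MH| = |H − M| = 36.32.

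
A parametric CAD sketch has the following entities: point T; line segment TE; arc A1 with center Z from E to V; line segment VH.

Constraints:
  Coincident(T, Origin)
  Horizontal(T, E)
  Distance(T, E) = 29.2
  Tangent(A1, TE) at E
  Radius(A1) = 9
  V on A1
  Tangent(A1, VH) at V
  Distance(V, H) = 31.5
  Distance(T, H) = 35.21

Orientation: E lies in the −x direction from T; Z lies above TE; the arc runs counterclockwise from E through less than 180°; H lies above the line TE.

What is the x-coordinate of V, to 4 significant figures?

-20.96

Checks: T.y = 0.00, E.y = 0.00 ✓; |ZV| = 9.000 ✓; ∠(ZV, VH) = 90.00° ✓; |VH| = 31.50 ✓; |TH| = 35.21 ✓.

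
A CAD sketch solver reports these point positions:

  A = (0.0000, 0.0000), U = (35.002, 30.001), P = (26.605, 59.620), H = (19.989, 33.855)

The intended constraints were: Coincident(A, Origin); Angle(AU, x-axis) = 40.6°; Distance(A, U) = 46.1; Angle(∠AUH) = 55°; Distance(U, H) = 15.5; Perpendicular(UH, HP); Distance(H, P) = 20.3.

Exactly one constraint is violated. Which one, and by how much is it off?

Distance(H, P) = 20.3 — off by 6.30.

A = (0.00, 0.00) ✓; AU at 40.60° ✓; |AU| = 46.10 ✓; ∠AUH = 55.00° ✓; |UH| = 15.50 ✓; ∠(UH, HP) = 90.00° ✓; |HP| = 26.60 ✗.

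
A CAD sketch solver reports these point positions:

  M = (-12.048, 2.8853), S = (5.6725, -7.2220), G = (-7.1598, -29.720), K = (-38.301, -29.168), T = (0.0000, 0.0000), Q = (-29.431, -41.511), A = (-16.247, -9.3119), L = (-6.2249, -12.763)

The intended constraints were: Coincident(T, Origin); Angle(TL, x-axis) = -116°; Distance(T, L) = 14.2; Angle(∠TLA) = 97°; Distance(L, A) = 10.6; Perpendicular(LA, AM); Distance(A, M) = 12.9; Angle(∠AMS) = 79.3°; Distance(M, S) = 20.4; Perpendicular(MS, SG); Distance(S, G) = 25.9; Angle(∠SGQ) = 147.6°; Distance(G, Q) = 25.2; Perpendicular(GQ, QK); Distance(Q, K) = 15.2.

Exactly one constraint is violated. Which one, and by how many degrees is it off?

Perpendicular(GQ, QK) — off by 7.80°.

T = (0.00, 0.00) ✓; TL at -116.0° ✓; |TL| = 14.20 ✓; ∠TLA = 97.00° ✓; |LA| = 10.60 ✓; ∠(LA, AM) = 90.00° ✓; |AM| = 12.90 ✓; ∠AMS = 79.30° ✓; |MS| = 20.40 ✓; ∠(MS, SG) = 90.00° ✓; |SG| = 25.90 ✓; ∠SGQ = 147.6° ✓; |GQ| = 25.20 ✓; ∠(GQ, QK) = 82.20° ✗; |QK| = 15.20 ✓.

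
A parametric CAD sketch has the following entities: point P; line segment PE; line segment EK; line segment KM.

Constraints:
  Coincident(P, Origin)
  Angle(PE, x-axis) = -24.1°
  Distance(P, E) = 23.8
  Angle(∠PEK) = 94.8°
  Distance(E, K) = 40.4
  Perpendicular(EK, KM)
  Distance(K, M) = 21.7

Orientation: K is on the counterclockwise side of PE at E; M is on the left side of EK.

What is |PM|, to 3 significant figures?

42.4

P is at the origin; PE runs at -24.1° with length 23.8, so E = 23.8·(cos -24.1°, sin -24.1°) = (21.7, -9.72). ∠PEK = 94.8°, so EK runs at -24.1° + (180° − 94.8°) = 61.1° from the x-axis; with |EK| = 40.4, K = E + 40.4·(cos 61.1°, sin 61.1°) = (41.3, 25.7). The perpendicularity gives KM at right angles to EK; with |KM| = 21.7 on the left of EK, M = K + 21.7·(-0.875, 0.483) = (22.3, 36.1). Then |PM| = |M − P| = 42.4.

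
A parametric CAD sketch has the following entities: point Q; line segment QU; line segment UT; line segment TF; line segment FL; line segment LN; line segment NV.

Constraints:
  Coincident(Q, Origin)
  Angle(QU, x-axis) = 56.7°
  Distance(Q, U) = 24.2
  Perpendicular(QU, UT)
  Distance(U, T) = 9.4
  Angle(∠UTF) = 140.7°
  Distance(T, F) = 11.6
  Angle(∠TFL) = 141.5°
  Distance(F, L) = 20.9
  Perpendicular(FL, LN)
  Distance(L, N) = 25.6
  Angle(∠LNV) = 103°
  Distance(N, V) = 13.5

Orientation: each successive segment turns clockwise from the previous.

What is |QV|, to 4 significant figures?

8.606

FL ⟂ LN, so LN runs at 158.9°; with |LN| = 25.6, N = (-6.796, -6.286). ∠LNV = 103.0° gives NV at 81.90° from the x-axis; with |NV| = 13.5, V = (-4.894, 7.079). Then |QV| = |V − Q| = 8.606.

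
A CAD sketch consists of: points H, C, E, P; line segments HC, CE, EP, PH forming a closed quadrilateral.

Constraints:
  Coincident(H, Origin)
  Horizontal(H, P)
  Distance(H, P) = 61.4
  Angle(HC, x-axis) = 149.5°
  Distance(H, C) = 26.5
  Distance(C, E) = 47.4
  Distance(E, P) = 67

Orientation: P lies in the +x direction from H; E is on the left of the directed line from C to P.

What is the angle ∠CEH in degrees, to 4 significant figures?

32.59°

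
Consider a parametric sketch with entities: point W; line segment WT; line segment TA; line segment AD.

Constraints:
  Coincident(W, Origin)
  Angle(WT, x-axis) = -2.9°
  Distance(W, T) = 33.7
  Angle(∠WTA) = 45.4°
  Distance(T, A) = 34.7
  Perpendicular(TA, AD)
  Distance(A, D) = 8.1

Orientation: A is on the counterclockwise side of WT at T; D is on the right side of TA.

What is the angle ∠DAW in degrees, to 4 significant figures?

155.3°

W is at the origin; WT runs at -2.9° with length 33.7, so T = 33.7·(cos -2.9°, sin -2.9°) = (33.66, -1.705). ∠WTA = 45.4°, so TA runs at -2.9° + (180° − 45.4°) = 131.7° from the x-axis; with |TA| = 34.7, A = T + 34.7·(cos 131.7°, sin 131.7°) = (10.57, 24.20). The perpendicularity gives AD at right angles to TA; with |AD| = 8.1 on the right of TA, D = A + 8.1·(0.7466, 0.6652) = (16.62, 29.59). Then cos ∠DAW = AD·AW / (|AD||AW|), giving 155.3°.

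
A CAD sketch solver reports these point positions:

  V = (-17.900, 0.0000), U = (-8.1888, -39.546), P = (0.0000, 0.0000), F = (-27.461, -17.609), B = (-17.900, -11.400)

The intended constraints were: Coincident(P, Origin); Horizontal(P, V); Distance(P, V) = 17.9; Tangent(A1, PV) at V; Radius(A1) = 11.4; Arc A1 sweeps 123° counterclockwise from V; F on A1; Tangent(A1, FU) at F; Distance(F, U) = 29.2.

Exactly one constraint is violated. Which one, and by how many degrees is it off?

Tangent(A1, FU) at F — off by 8.30°.

P = (0.00, 0.00) ✓; P.y = 0.00, V.y = 0.00 ✓; |PV| = 17.90 ✓; ∠(BV, VP) = 90.00° ✓; |BV| = 11.40 ✓; bearing(B→F) − bearing(B→V) = 123.0° ✓; |BF| = 11.40 ✓; ∠(BF, FU) = 81.70° ✗; |FU| = 29.20 ✓.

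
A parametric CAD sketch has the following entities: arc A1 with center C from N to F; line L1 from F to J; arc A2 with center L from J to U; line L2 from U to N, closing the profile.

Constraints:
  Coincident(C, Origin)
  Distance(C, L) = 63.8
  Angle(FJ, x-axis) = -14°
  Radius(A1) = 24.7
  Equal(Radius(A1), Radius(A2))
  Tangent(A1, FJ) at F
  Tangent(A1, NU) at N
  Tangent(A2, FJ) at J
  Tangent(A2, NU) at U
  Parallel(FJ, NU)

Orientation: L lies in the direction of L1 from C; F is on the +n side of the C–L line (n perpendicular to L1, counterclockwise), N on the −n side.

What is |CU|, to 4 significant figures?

68.41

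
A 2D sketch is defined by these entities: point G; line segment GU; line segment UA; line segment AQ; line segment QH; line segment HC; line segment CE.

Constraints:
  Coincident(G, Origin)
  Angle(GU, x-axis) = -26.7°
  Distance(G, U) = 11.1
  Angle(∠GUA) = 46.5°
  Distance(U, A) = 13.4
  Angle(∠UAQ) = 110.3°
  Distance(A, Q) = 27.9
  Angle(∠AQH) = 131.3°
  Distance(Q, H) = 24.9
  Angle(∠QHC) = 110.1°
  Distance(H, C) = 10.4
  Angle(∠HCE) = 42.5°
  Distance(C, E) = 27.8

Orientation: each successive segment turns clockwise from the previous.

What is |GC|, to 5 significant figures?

39.095

G is at the origin; GU runs at -26.7° with length 11.1, so U = (9.9164, -4.9874). ∠GUA = 46.5° gives UA at -160.20° from the x-axis; with |UA| = 13.4, A = (-2.6914, -9.5265). ∠UAQ = 110.3° gives AQ at 130.10° from the x-axis; with |AQ| = 27.9, Q = (-20.662, 11.815). ∠AQH = 131.3° gives QH at 81.400° from the x-axis; with |QH| = 24.9, H = (-16.939, 36.435). ∠QHC = 110.1° gives HC at 11.500° from the x-axis; with |HC| = 10.4, C = (-6.7478, 38.508). Then |GC| = |C − G| = 39.095.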